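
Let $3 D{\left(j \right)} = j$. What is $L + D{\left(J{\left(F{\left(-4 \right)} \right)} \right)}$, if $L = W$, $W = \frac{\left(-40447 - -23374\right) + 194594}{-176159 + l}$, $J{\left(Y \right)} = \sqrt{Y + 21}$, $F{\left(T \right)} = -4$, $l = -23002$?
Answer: $- \frac{177521}{199161} + \frac{\sqrt{17}}{3} \approx 0.48302$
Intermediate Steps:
$J{\left(Y \right)} = \sqrt{21 + Y}$
$D{\left(j \right)} = \frac{j}{3}$
$W = - \frac{177521}{199161}$ ($W = \frac{\left(-40447 - -23374\right) + 194594}{-176159 - 23002} = \frac{\left(-40447 + 23374\right) + 194594}{-199161} = \left(-17073 + 194594\right) \left(- \frac{1}{199161}\right) = 177521 \left(- \frac{1}{199161}\right) = - \frac{177521}{199161} \approx -0.89134$)
$L = - \frac{177521}{199161} \approx -0.89134$
$L + D{\left(J{\left(F{\left(-4 \right)} \right)} \right)} = - \frac{177521}{199161} + \frac{\sqrt{21 - 4}}{3} = - \frac{177521}{199161} + \frac{\sqrt{17}}{3}$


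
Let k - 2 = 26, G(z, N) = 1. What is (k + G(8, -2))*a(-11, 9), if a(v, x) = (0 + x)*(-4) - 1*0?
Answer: -1044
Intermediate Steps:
k = 28 (k = 2 + 26 = 28)
a(v, x) = -4*x (a(v, x) = x*(-4) + 0 = -4*x + 0 = -4*x)
(k + G(8, -2))*a(-11, 9) = (28 + 1)*(-4*9) = 29*(-36) = -1044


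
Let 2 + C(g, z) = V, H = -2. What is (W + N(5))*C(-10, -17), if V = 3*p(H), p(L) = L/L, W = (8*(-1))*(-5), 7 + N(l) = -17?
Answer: 16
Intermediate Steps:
N(l) = -24 (N(l) = -7 - 17 = -24)
W = 40 (W = -8*(-5) = 40)
p(L) = 1
V = 3 (V = 3*1 = 3)
C(g, z) = 1 (C(g, z) = -2 + 3 = 1)
(W + N(5))*C(-10, -17) = (40 - 24)*1 = 16*1 = 16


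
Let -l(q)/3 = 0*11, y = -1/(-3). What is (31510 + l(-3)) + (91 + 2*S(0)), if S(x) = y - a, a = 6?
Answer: 94769/3 ≈ 31590.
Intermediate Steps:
y = 1/3 (y = -1*(-1/3) = 1/3 ≈ 0.33333)
S(x) = -17/3 (S(x) = 1/3 - 1*6 = 1/3 - 6 = -17/3)
l(q) = 0 (l(q) = -0*11 = -3*0 = 0)
(31510 + l(-3)) + (91 + 2*S(0)) = (31510 + 0) + (91 + 2*(-17/3)) = 31510 + (91 - 34/3) = 31510 + 239/3 = 94769/3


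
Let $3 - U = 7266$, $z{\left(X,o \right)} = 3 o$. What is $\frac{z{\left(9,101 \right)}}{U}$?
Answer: $- \frac{101}{2421} \approx -0.041718$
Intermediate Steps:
$U = -7263$ ($U = 3 - 7266 = -7263$)
$\frac{z{\left(9,101 \right)}}{U} = \frac{3 \cdot 101}{-7263} = 303 \left(- \frac{1}{7263}\right) = - \frac{101}{2421}$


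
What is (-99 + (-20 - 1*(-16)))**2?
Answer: 10609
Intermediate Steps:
(-99 + (-20 - 1*(-16)))**2 = (-99 + (-20 + 16))**2 = (-99 - 4)**2 = (-103)**2 = 10609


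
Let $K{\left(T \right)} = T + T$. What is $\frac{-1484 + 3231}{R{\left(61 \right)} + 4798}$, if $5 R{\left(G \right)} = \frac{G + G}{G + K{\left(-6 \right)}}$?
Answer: $\frac{428015}{1175632} \approx 0.36407$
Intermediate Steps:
$K{\left(T \right)} = 2 T$
$R{\left(G \right)} = \frac{2 G}{5 \left(-12 + G\right)}$ ($R{\left(G \right)} = \frac{\left(G + G\right) \frac{1}{G + 2 \left(-6\right)}}{5} = \frac{2 G \frac{1}{G - 12}}{5} = \frac{2 G \frac{1}{-12 + G}}{5} = \frac{2 G}{5 \left(-12 + G\right)}$)
$\frac{-1484 + 3231}{R{\left(61 \right)} + 4798} = \frac{-1484 + 3231}{\frac{2}{5} \cdot 61 \frac{1}{-12 + 61} + 4798} = \frac{1747}{\frac{2}{5} \cdot 61 \cdot \frac{1}{49} + 4798} = \frac{1747}{\frac{122}{245} + 4798} = \frac{1747}{\frac{1175632}{245}} = 1747 \cdot \frac{245}{1175632} = \frac{428015}{1175632}$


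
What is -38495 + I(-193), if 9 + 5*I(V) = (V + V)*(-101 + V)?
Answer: -15800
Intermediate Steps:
I(V) = -9/5 + 2*V*(-101 + V)/5 (I(V) = -9/5 + ((V + V)*(-101 + V))/5 = -9/5 + ((2*V)*(-101 + V))/5 = -9/5 + (2*V*(-101 + V))/5 = -9/5 + 2*V*(-101 + V)/5)
-38495 + I(-193) = -38495 + (-9/5 - 202/5*(-193) + (2/5)*(-193)**2) = -38495 + (-9/5 + 38986/5 + (2/5)*37249) = -38495 + (-9/5 + 38986/5 + 74498/5) = -38495 + 22695 = -15800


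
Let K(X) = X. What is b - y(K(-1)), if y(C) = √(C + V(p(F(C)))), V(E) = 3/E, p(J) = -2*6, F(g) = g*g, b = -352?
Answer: -352 - I*√5/2 ≈ -352.0 - 1.118*I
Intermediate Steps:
F(g) = g²
p(J) = -12
y(C) = √(-¼ + C) (y(C) = √(C + 3/(-12)) = √(C + 3*(-1/12)) = √(C - ¼) = √(-¼ + C))
b - y(K(-1)) = -352 - √(-1 + 4*(-1))/2 = -352 - √(-1 - 4)/2 = -352 - √(-5)/2 = -352 - I*√5/2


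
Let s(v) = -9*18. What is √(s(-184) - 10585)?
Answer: I*√10747 ≈ 103.67*I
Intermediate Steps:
s(v) = -162
√(s(-184) - 10585) = √(-162 - 10585) = √(-10747) = I*√10747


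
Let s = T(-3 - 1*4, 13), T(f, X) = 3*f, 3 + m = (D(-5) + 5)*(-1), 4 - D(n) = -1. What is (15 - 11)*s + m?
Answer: -97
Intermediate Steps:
D(n) = 5 (D(n) = 4 - 1*(-1) = 4 + 1 = 5)
m = -13 (m = -3 + (5 + 5)*(-1) = -3 + 10*(-1) = -3 - 10 = -13)
s = -21 (s = 3*(-3 - 1*4) = 3*(-3 - 4) = 3*(-7) = -21)
(15 - 11)*s + m = (15 - 11)*(-21) - 13 = 4*(-21) - 13 = -84 - 13 = -97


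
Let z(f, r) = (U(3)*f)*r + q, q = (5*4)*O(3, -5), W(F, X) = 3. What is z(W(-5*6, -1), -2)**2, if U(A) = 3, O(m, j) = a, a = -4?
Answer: 9604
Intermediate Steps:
O(m, j) = -4
q = -80 (q = (5*4)*(-4) = 20*(-4) = -80)
z(f, r) = -80 + 3*f*r (z(f, r) = (3*f)*r - 80 = 3*f*r - 80 = -80 + 3*f*r)
z(W(-5*6, -1), -2)**2 = (-80 + 3*3*(-2))**2 = (-80 - 18)**2 = (-98)**2 = 9604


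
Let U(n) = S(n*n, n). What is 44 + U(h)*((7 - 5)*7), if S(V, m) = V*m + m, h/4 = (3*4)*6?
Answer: 334434284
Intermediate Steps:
h = 288 (h = 4*((3*4)*6) = 4*(12*6) = 4*72 = 288)
S(V, m) = m + V*m
U(n) = n*(1 + n**2) (U(n) = n*(1 + n*n) = n*(1 + n**2))
44 + U(h)*((7 - 5)*7) = 44 + (288 + 288**3)*((7 - 5)*7) = 44 + (288 + 23887872)*(2*7) = 44 + 23888160*14 = 44 + 334434240 = 334434284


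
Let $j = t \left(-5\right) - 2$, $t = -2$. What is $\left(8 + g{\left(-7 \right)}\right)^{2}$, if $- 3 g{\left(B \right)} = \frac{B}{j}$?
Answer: $\frac{39601}{576} \approx 68.752$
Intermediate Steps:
$j = 8$ ($j = \left(-2\right) \left(-5\right) - 2 = 10 - 2 = 8$)
$g{\left(B \right)} = - \frac{B}{24}$ ($g{\left(B \right)} = - \frac{B \frac{1}{8}}{3} = - \frac{\frac{1}{8} B}{3} = - \frac{B}{24}$)
$\left(8 + g{\left(-7 \right)}\right)^{2} = \left(8 - - \frac{7}{24}\right)^{2} = \left(8 + \frac{7}{24}\right)^{2} = \left(\frac{199}{24}\right)^{2} = \frac{39601}{576}$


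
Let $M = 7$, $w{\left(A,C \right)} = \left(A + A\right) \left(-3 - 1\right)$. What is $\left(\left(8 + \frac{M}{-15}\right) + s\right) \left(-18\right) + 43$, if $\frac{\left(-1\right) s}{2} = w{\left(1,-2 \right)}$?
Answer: $- \frac{1903}{5} \approx -380.6$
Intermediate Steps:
$w{\left(A,C \right)} = - 8 A$ ($w{\left(A,C \right)} = 2 A \left(-4\right) = - 8 A$)
$s = 16$ ($s = - 2 \left(\left(-8\right) 1\right) = \left(-2\right) \left(-8\right) = 16$)
$\left(\left(8 + \frac{M}{-15}\right) + s\right) \left(-18\right) + 43 = \left(\left(8 + \frac{7}{-15}\right) + 16\right) \left(-18\right) + 43 = \left(\left(8 + 7 \left(- \frac{1}{15}\right)\right) + 16\right) \left(-18\right) + 43 = \left(\left(8 - \frac{7}{15}\right) + 16\right) \left(-18\right) + 43 = \left(\frac{113}{15} + 16\right) \left(-18\right) + 43 = \frac{353}{15} \left(-18\right) + 43 = - \frac{2118}{5} + 43 = - \frac{1903}{5}$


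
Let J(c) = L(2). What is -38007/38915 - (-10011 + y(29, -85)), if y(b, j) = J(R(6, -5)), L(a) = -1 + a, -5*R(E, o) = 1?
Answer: 389501143/38915 ≈ 10009.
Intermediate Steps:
R(E, o) = -⅕ (R(E, o) = -⅕*1 = -⅕)
J(c) = 1 (J(c) = -1 + 2 = 1)
y(b, j) = 1
-38007/38915 - (-10011 + y(29, -85)) = -38007/38915 - (-10011 + 1) = -38007*1/38915 - 1*(-10010) = -38007/38915 + 10010 = 389501143/38915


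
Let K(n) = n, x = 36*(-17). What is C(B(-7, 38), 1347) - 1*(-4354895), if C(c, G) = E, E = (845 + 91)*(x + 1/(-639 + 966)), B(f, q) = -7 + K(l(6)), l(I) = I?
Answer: 412245179/109 ≈ 3.7821e+6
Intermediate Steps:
x = -612
B(f, q) = -1 (B(f, q) = -7 + 6 = -1)
E = -62438376/109 (E = (845 + 91)*(-612 + 1/(-639 + 966)) = 936*(-612 + 1/327) = 936*(-200123/327) = -62438376/109 ≈ -5.7283e+5)
C(c, G) = -62438376/109
C(B(-7, 38), 1347) - 1*(-4354895) = -62438376/109 - 1*(-4354895) = -62438376/109 + 4354895 = 412245179/109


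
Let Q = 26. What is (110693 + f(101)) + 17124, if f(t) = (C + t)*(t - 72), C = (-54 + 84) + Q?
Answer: 132370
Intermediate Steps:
C = 56 (C = (-54 + 84) + 26 = 30 + 26 = 56)
f(t) = (-72 + t)*(56 + t) (f(t) = (56 + t)*(t - 72) = (56 + t)*(-72 + t) = (-72 + t)*(56 + t))
(110693 + f(101)) + 17124 = (110693 + (-4032 + 101**2 - 16*101)) + 17124 = (110693 + (-4032 + 10201 - 1616)) + 17124 = (110693 + 4553) + 17124 = 115246 + 17124 = 132370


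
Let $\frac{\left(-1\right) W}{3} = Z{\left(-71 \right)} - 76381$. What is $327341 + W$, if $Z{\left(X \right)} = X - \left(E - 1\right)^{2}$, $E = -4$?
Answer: $556772$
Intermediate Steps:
$Z{\left(X \right)} = -25 + X$ ($Z{\left(X \right)} = X - \left(-4 - 1\right)^{2} = X - \left(-5\right)^{2} = X - 25 = -25 + X$)
$W = 229431$ ($W = - 3 \left(\left(-25 - 71\right) - 76381\right) = - 3 \left(-96 - 76381\right) = \left(-3\right) \left(-76477\right) = 229431$)
$327341 + W = 327341 + 229431 = 556772$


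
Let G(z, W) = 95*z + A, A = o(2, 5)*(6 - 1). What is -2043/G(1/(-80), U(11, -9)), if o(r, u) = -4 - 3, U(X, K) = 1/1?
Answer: 10896/193 ≈ 56.456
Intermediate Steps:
U(X, K) = 1
o(r, u) = -7
A = -35 (A = -7*(6 - 1) = -7*5 = -35)
G(z, W) = -35 + 95*z (G(z, W) = 95*z - 35 = -35 + 95*z)
-2043/G(1/(-80), U(11, -9)) = -2043/(-35 + 95/(-80)) = -2043/(-35 + 95*(-1/80)) = -2043/(-35 - 19/16) = -2043/(-579/16) = -2043*(-16/579) = 10896/193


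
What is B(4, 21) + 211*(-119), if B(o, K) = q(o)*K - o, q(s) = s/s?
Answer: -25092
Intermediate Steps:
q(s) = 1
B(o, K) = K - o (B(o, K) = 1*K - o = K - o)
B(4, 21) + 211*(-119) = (21 - 1*4) + 211*(-119) = (21 - 4) - 25109 = 17 - 25109 = -25092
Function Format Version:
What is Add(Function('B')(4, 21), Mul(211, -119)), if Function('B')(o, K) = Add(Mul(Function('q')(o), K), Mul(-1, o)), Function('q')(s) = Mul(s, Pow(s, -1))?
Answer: -25092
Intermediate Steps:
Function('q')(s) = 1
Function('B')(o, K) = Add(K, Mul(-1, o)) (Function('B')(o, K) = Add(Mul(1, K), Mul(-1, o)) = Add(K, Mul(-1, o)))
Add(Function('B')(4, 21), Mul(211, -119)) = Add(Add(21, Mul(-1, 4)), Mul(211, -119)) = Add(Add(21, -4), -25109) = Add(17, -25109) = -25092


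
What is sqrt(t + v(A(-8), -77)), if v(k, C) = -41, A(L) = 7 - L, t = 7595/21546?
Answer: I*sqrt(4754294)/342 ≈ 6.3755*I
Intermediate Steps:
t = 1085/3078 (t = 7595*(1/21546) = 1085/3078 ≈ 0.35250)
sqrt(t + v(A(-8), -77)) = sqrt(1085/3078 - 41) = sqrt(-125113/3078) = I*sqrt(4754294)/342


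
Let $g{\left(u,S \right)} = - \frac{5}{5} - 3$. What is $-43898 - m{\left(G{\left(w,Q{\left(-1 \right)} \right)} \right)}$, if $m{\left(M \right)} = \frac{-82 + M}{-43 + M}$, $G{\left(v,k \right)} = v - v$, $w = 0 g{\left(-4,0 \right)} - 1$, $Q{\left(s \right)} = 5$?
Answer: $- \frac{1887696}{43} \approx -43900.0$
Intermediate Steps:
$g{\left(u,S \right)} = -4$ ($g{\left(u,S \right)} = \left(-5\right) \frac{1}{5} - 3 = -1 - 3 = -4$)
$w = -1$ ($w = 0 \left(-4\right) - 1 = 0 - 1 = -1$)
$G{\left(v,k \right)} = 0$
$m{\left(M \right)} = \frac{-82 + M}{-43 + M}$
$-43898 - m{\left(G{\left(w,Q{\left(-1 \right)} \right)} \right)} = -43898 - \frac{-82 + 0}{-43 + 0} = -43898 - \frac{1}{-43} \left(-82\right) = -43898 - \left(- \frac{1}{43}\right) \left(-82\right) = -43898 - \frac{82}{43} = - \frac{1887696}{43}$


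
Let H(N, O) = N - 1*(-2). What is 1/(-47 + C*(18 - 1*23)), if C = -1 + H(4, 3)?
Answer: -1/72 ≈ -0.013889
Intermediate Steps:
H(N, O) = 2 + N (H(N, O) = N + 2 = 2 + N)
C = 5 (C = -1 + (2 + 4) = -1 + 6 = 5)
1/(-47 + C*(18 - 1*23)) = 1/(-47 + 5*(18 - 1*23)) = 1/(-47 + 5*(18 - 23)) = 1/(-47 + 5*(-5)) = 1/(-47 - 25) = 1/(-72) = -1/72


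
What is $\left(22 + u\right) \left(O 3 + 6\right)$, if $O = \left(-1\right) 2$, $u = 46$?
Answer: $0$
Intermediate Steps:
$O = -2$
$\left(22 + u\right) \left(O 3 + 6\right) = \left(22 + 46\right) \left(\left(-2\right) 3 + 6\right) = 68 \left(-6 + 6\right) = 68 \cdot 0 = 0$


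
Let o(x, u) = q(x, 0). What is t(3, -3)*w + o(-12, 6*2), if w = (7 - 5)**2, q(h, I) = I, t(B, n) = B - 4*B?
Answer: -36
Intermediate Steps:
t(B, n) = -3*B
o(x, u) = 0
w = 4 (w = 2**2 = 4)
t(3, -3)*w + o(-12, 6*2) = -3*3*4 + 0 = -9*4 + 0 = -36 + 0 = -36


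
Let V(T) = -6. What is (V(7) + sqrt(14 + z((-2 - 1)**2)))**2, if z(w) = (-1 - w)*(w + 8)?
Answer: 4*(3 - I*sqrt(39))**2 ≈ -120.0 - 149.88*I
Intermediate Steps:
z(w) = (-1 - w)*(8 + w)
(V(7) + sqrt(14 + z((-2 - 1)**2)))**2 = (-6 + sqrt(14 + (-8 - ((-2 - 1)**2)**2 - 9*(-2 - 1)**2)))**2 = (-6 + sqrt(14 + (-8 - ((-3)**2)**2 - 9*(-3)**2)))**2 = (-6 + sqrt(14 + (-8 - 1*9**2 - 9*9)))**2 = (-6 + sqrt(14 + (-8 - 1*81 - 81)))**2 = (-6 + sqrt(14 + (-8 - 81 - 81)))**2 = (-6 + sqrt(14 - 170))**2 = (-6 + sqrt(-156))**2 = (-6 + 2*I*sqrt(39))**2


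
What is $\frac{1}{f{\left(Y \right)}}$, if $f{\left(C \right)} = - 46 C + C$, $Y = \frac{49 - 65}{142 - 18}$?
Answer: $\frac{31}{180} \approx 0.17222$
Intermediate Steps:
$Y = - \frac{4}{31}$ ($Y = - \frac{16}{124} = \left(-16\right) \frac{1}{124} = - \frac{4}{31} \approx -0.12903$)
$f{\left(C \right)} = - 45 C$
$\frac{1}{f{\left(Y \right)}} = \frac{1}{\left(-45\right) \left(- \frac{4}{31}\right)} = \frac{1}{\frac{180}{31}} = \frac{31}{180}$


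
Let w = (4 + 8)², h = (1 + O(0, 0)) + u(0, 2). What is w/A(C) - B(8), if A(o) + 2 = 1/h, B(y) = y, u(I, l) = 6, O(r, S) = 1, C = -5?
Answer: -424/5 ≈ -84.800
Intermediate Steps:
h = 8 (h = (1 + 1) + 6 = 2 + 6 = 8)
w = 144 (w = 12² = 144)
A(o) = -15/8 (A(o) = -2 + 1/8 = -2 + ⅛ = -15/8)
w/A(C) - B(8) = 144/(-15/8) - 1*8 = 144*(-8/15) - 8 = -384/5 - 8 = -424/5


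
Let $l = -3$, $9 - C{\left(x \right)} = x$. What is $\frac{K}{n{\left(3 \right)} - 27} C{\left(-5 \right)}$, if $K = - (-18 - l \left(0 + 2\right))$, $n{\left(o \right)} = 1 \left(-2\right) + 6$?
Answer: $- \frac{168}{23} \approx -7.3043$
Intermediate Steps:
$C{\left(x \right)} = 9 - x$
$n{\left(o \right)} = 4$ ($n{\left(o \right)} = -2 + 6 = 4$)
$K = 12$ ($K = - (-18 - - 3 \left(0 + 2\right)) = - (-18 - \left(-3\right) 2) = - (-18 - -6) = - (-18 + 6) = \left(-1\right) \left(-12\right) = 12$)
$\frac{K}{n{\left(3 \right)} - 27} C{\left(-5 \right)} = \frac{12}{4 - 27} \left(9 - -5\right) = \frac{12}{-23} \left(9 + 5\right) = 12 \left(- \frac{1}{23}\right) 14 = \left(- \frac{12}{23}\right) 14 = - \frac{168}{23}$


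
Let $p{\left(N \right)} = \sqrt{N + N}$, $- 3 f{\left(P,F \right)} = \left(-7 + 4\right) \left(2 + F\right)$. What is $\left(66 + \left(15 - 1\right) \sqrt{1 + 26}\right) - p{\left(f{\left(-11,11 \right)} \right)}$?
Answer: $66 - \sqrt{26} + 42 \sqrt{3} \approx 133.65$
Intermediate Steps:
$f{\left(P,F \right)} = 2 + F$ ($f{\left(P,F \right)} = - \frac{\left(-7 + 4\right) \left(2 + F\right)}{3} = - \frac{\left(-3\right) \left(2 + F\right)}{3} = - \frac{-6 - 3 F}{3} = 2 + F$)
$p{\left(N \right)} = \sqrt{2} \sqrt{N}$ ($p{\left(N \right)} = \sqrt{2 N} = \sqrt{2} \sqrt{N}$)
$\left(66 + \left(15 - 1\right) \sqrt{1 + 26}\right) - p{\left(f{\left(-11,11 \right)} \right)} = \left(66 + \left(15 - 1\right) \sqrt{1 + 26}\right) - \sqrt{2} \sqrt{2 + 11} = \left(66 + 14 \sqrt{27}\right) - \sqrt{2} \sqrt{13} = \left(66 + 14 \cdot 3 \sqrt{3}\right) - \sqrt{26} = \left(66 + 42 \sqrt{3}\right) - \sqrt{26} = 66 - \sqrt{26} + 42 \sqrt{3}$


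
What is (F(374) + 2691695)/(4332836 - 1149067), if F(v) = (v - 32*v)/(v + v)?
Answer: 5383359/6367538 ≈ 0.84544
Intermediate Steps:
F(v) = -31/2 (F(v) = (-31*v)/((2*v)) = (-31*v)*(1/(2*v)) = -31/2)
(F(374) + 2691695)/(4332836 - 1149067) = (-31/2 + 2691695)/(4332836 - 1149067) = (5383359/2)/3183769 = (5383359/2)*(1/3183769) = 5383359/6367538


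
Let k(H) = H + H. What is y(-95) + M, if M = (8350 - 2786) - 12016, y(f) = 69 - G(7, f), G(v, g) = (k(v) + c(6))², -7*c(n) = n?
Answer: -321231/49 ≈ -6555.7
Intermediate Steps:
c(n) = -n/7
k(H) = 2*H
G(v, g) = (-6/7 + 2*v)² (G(v, g) = (2*v - ⅐*6)² = (2*v - 6/7)² = (-6/7 + 2*v)²)
y(f) = -5083/49 (y(f) = 69 - 4*(-3 + 7*7)²/49 = 69 - 4*(-3 + 49)²/49 = 69 - 4*46²/49 = 69 - 4*2116/49 = 69 - 1*8464/49 = 69 - 8464/49 = -5083/49)
M = -6452 (M = 5564 - 12016 = -6452)
y(-95) + M = -5083/49 - 6452 = -321231/49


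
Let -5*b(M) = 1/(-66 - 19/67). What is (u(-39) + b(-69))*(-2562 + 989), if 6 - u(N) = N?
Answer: -1571886316/22205 ≈ -70790.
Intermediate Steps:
u(N) = 6 - N
b(M) = 67/22205 (b(M) = -1/(5*(-66 - 19/67)) = -1/(5*(-4441/67)) = -⅕*(-67/4441) = 67/22205)
(u(-39) + b(-69))*(-2562 + 989) = ((6 - 1*(-39)) + 67/22205)*(-2562 + 989) = ((6 + 39) + 67/22205)*(-1573) = (45 + 67/22205)*(-1573) = (999292/22205)*(-1573) = -1571886316/22205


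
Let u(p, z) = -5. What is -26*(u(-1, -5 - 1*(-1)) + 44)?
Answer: -1014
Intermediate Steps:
-26*(u(-1, -5 - 1*(-1)) + 44) = -26*(-5 + 44) = -26*39 = -1014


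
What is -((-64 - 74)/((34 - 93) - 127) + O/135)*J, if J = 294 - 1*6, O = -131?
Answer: 30592/465 ≈ 65.789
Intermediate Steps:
J = 288 (J = 294 - 6 = 288)
-((-64 - 74)/((34 - 93) - 127) + O/135)*J = -((-64 - 74)/((34 - 93) - 127) - 131/135)*288 = -(-138/(-59 - 127) - 131*1/135)*288 = -(-138/(-186) - 131/135)*288 = -(-138*(-1/186) - 131/135)*288 = -(23/31 - 131/135)*288 = -(-956)*288/4185 = -1*(-30592/465) = 30592/465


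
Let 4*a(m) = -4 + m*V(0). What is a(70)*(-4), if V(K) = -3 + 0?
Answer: 214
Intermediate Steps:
V(K) = -3
a(m) = -1 - 3*m/4 (a(m) = (-4 + m*(-3))/4 = (-4 - 3*m)/4 = -1 - 3*m/4)
a(70)*(-4) = (-1 - 3/4*70)*(-4) = (-1 - 105/2)*(-4) = -107/2*(-4) = 214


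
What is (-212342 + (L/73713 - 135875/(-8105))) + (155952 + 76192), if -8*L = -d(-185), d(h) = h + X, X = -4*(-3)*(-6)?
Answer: 18944958253171/955910184 ≈ 19819.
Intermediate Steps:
X = -72 (X = 12*(-6) = -72)
d(h) = -72 + h (d(h) = h - 72 = -72 + h)
L = -257/8 (L = -(-1)*(-72 - 185)/8 = -(-1)*(-257)/8 = -⅛*257 = -257/8 ≈ -32.125)
(-212342 + (L/73713 - 135875/(-8105))) + (155952 + 76192) = (-212342 + (-257/8/73713 - 135875/(-8105))) + (155952 + 76192) = (-212342 + (-257/8*1/73713 - 135875*(-1/8105))) + 232144 = (-212342 + (-257/589704 + 27175/1621)) + 232144 = (-212342 + 16024789603/955910184) + 232144 = -202963855501325/955910184 + 232144 = 18944958253171/955910184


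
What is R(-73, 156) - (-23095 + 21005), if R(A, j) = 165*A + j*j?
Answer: 14381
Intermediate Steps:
R(A, j) = j**2 + 165*A (R(A, j) = 165*A + j**2 = j**2 + 165*A)
R(-73, 156) - (-23095 + 21005) = (156**2 + 165*(-73)) - (-23095 + 21005) = (24336 - 12045) - 1*(-2090) = 12291 + 2090 = 14381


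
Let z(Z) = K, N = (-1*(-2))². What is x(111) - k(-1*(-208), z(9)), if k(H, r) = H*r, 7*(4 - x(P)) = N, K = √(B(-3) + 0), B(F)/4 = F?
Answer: 24/7 - 416*I*√3 ≈ 3.4286 - 720.53*I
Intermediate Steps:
B(F) = 4*F
K = 2*I*√3 (K = √(4*(-3) + 0) = √(-12 + 0) = √(-12) = 2*I*√3 ≈ 3.4641*I)
N = 4 (N = 2² = 4)
x(P) = 24/7 (x(P) = 4 - ⅐*4 = 4 - 4/7 = 24/7)
z(Z) = 2*I*√3
x(111) - k(-1*(-208), z(9)) = 24/7 - (-1*(-208))*2*I*√3 = 24/7 - 208*2*I*√3 = 24/7 - 416*I*√3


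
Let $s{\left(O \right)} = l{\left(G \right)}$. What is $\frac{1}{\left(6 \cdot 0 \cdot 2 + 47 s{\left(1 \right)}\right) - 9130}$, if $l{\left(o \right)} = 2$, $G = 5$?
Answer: $- \frac{1}{9036} \approx -0.00011067$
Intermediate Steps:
$s{\left(O \right)} = 2$
$\frac{1}{\left(6 \cdot 0 \cdot 2 + 47 s{\left(1 \right)}\right) - 9130} = \frac{1}{\left(6 \cdot 0 \cdot 2 + 47 \cdot 2\right) - 9130} = \frac{1}{\left(0 \cdot 2 + 94\right) - 9130} = \frac{1}{\left(0 + 94\right) - 9130} = \frac{1}{94 - 9130} = \frac{1}{-9036} = - \frac{1}{9036}$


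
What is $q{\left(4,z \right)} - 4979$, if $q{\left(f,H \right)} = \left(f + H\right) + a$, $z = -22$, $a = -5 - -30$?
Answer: $-4972$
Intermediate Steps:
$a = 25$ ($a = -5 + 30 = 25$)
$q{\left(f,H \right)} = 25 + H + f$ ($q{\left(f,H \right)} = \left(f + H\right) + 25 = \left(H + f\right) + 25 = 25 + H + f$)
$q{\left(4,z \right)} - 4979 = \left(25 - 22 + 4\right) - 4979 = 7 - 4979 = -4972$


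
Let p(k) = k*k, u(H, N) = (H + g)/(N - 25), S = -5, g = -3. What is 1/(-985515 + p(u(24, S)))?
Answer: -100/98551451 ≈ -1.0147e-6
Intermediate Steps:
u(H, N) = (-3 + H)/(-25 + N) (u(H, N) = (H - 3)/(N - 25) = (-3 + H)/(-25 + N))
p(k) = k**2
1/(-985515 + p(u(24, S))) = 1/(-985515 + ((-3 + 24)/(-25 - 5))**2) = 1/(-985515 + (21/(-30))**2) = 1/(-985515 + (-1/30*21)**2) = 1/(-985515 + (-7/10)**2) = 1/(-985515 + 49/100) = 1/(-98551451/100) = -100/98551451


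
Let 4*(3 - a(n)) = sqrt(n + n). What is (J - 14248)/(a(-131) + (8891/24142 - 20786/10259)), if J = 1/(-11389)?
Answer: -26719543095621073979902108/25396834833497575682857 - 4976981852947995606457666*I*sqrt(262)/25396834833497575682857 ≈ -1052.1 - 3172.0*I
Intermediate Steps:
a(n) = 3 - sqrt(2)*sqrt(n)/4 (a(n) = 3 - sqrt(n + n)/4 = 3 - sqrt(2)*sqrt(n)/4)
J = -1/11389 ≈ -8.7804e-5
(J - 14248)/(a(-131) + (8891/24142 - 20786/10259)) = (-1/11389 - 14248)/((3 - sqrt(2)*sqrt(-131)/4) + (8891/24142 - 20786/10259)) = -162270473/(11389*((3 - sqrt(2)*I*sqrt(131)/4) + (8891*(1/24142) - 20786*1/10259))) = -162270473/(11389*((3 - I*sqrt(262)/4) + (8891/24142 - 20786/10259))) = -162270473/(11389*((3 - I*sqrt(262)/4) - 410602843/247672778)) = -162270473/(11389*(332415491/247672778 - I*sqrt(262)/4))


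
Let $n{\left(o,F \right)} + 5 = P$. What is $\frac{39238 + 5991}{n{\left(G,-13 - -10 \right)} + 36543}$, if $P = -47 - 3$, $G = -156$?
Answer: $\frac{45229}{36488} \approx 1.2396$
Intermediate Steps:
$P = -50$
$n{\left(o,F \right)} = -55$ ($n{\left(o,F \right)} = -5 - 50 = -55$)
$\frac{39238 + 5991}{n{\left(G,-13 - -10 \right)} + 36543} = \frac{39238 + 5991}{-55 + 36543} = \frac{45229}{36488}$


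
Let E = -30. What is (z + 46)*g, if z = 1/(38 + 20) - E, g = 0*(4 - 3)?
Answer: 0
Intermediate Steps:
g = 0 (g = 0*1 = 0)
z = 1741/58 (z = 1/(38 + 20) - 1*(-30) = 1/58 + 30 = 1741/58 ≈ 30.017)
(z + 46)*g = (1741/58 + 46)*0 = (4409/58)*0 = 0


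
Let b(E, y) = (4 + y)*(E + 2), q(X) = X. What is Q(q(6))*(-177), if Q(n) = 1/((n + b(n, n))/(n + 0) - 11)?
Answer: -531/10 ≈ -53.100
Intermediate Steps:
b(E, y) = (2 + E)*(4 + y) (b(E, y) = (4 + y)*(2 + E) = (2 + E)*(4 + y))
Q(n) = 1/(-11 + (8 + n**2 + 7*n)/n) (Q(n) = 1/((n + (8 + 2*n + 4*n + n*n))/(n + 0) - 11) = 1/((n + (8 + 2*n + 4*n + n**2))/n - 11) = 1/((n + (8 + n**2 + 6*n))/n - 11) = 1/((8 + n**2 + 7*n)/n - 11) = 1/(-11 + (8 + n**2 + 7*n)/n))
Q(q(6))*(-177) = (6/(8 + 6**2 - 4*6))*(-177) = (6/(8 + 36 - 24))*(-177) = (6/20)*(-177) = (6*(1/20))*(-177) = (3/10)*(-177) = -531/10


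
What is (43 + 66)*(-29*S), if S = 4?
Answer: -12644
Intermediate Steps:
(43 + 66)*(-29*S) = (43 + 66)*(-29*4) = 109*(-116) = -12644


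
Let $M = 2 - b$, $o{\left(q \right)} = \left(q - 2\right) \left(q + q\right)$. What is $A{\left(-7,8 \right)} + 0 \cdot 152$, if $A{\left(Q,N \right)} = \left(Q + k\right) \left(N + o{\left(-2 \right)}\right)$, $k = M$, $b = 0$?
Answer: $-120$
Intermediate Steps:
$o{\left(q \right)} = 2 q \left(-2 + q\right)$ ($o{\left(q \right)} = \left(-2 + q\right) 2 q = 2 q \left(-2 + q\right)$)
$M = 2$ ($M = 2 - 0 = 2 + 0 = 2$)
$k = 2$
$A{\left(Q,N \right)} = \left(2 + Q\right) \left(16 + N\right)$ ($A{\left(Q,N \right)} = \left(Q + 2\right) \left(N + 2 \left(-2\right) \left(-2 - 2\right)\right) = \left(2 + Q\right) \left(N + 2 \left(-2\right) \left(-4\right)\right) = \left(2 + Q\right) \left(N + 16\right) = \left(2 + Q\right) \left(16 + N\right)$)
$A{\left(-7,8 \right)} + 0 \cdot 152 = \left(32 + 2 \cdot 8 + 16 \left(-7\right) + 8 \left(-7\right)\right) + 0 \cdot 152 = \left(32 + 16 - 112 - 56\right) + 0 = -120 + 0 = -120$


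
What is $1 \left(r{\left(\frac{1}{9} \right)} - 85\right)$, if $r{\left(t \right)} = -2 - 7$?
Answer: $-94$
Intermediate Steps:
$r{\left(t \right)} = -9$ ($r{\left(t \right)} = -2 - 7 = -9$)
$1 \left(r{\left(\frac{1}{9} \right)} - 85\right) = 1 \left(-9 - 85\right) = 1 \left(-94\right) = -94$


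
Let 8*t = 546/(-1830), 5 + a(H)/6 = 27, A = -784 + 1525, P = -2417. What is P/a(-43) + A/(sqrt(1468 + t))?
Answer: -2417/132 + 494*sqrt(242768410)/397981 ≈ 1.0296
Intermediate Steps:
A = 741
a(H) = 132 (a(H) = -30 + 6*27 = -30 + 162 = 132)
t = -91/2440 (t = (546/(-1830))/8 = (546*(-1/1830))/8 = (1/8)*(-91/305) = -91/2440 ≈ -0.037295)
P/a(-43) + A/(sqrt(1468 + t)) = -2417/132 + 741/(sqrt(1468 - 91/2440)) = -2417*1/132 + 741/(sqrt(3581829/2440)) = -2417/132 + 741/((3*sqrt(242768410)/1220)) = -2417/132 + 741*(2*sqrt(242768410)/1193943) = -2417/132 + 494*sqrt(242768410)/397981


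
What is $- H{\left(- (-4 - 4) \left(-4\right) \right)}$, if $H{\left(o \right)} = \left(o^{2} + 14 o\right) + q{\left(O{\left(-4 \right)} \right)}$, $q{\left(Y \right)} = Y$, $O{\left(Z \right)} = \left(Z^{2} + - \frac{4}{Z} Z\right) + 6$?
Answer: $-594$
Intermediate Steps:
$O{\left(Z \right)} = 2 + Z^{2}$ ($O{\left(Z \right)} = \left(Z^{2} - 4\right) + 6 = \left(-4 + Z^{2}\right) + 6 = 2 + Z^{2}$)
$H{\left(o \right)} = 18 + o^{2} + 14 o$ ($H{\left(o \right)} = \left(o^{2} + 14 o\right) + \left(2 + \left(-4\right)^{2}\right) = \left(o^{2} + 14 o\right) + \left(2 + 16\right) = \left(o^{2} + 14 o\right) + 18 = 18 + o^{2} + 14 o$)
$- H{\left(- (-4 - 4) \left(-4\right) \right)} = - (18 + \left(- (-4 - 4) \left(-4\right)\right)^{2} + 14 - (-4 - 4) \left(-4\right)) = - (18 + \left(\left(-1\right) \left(-8\right) \left(-4\right)\right)^{2} + 14 \left(-1\right) \left(-8\right) \left(-4\right)) = - (18 + \left(8 \left(-4\right)\right)^{2} + 14 \cdot 8 \left(-4\right)) = - (18 + \left(-32\right)^{2} + 14 \left(-32\right)) = - (18 + 1024 - 448) = \left(-1\right) 594 = -594$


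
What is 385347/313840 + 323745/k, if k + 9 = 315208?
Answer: 223065119853/98922054160 ≈ 2.2550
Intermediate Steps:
k = 315199 (k = -9 + 315208 = 315199)
385347/313840 + 323745/k = 385347/313840 + 323745/315199 = 223065119853/98922054160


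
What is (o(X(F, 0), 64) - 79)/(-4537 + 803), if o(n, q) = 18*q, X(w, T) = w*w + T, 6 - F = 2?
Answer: -1073/3734 ≈ -0.28736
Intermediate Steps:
F = 4 (F = 6 - 1*2 = 6 - 2 = 4)
X(w, T) = T + w**2 (X(w, T) = w**2 + T = T + w**2)
(o(X(F, 0), 64) - 79)/(-4537 + 803) = (18*64 - 79)/(-4537 + 803) = (1152 - 79)/(-3734) = 1073*(-1/3734) = -1073/3734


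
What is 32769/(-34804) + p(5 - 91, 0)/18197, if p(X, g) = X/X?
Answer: -54205699/57575308 ≈ -0.94147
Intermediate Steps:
p(X, g) = 1
32769/(-34804) + p(5 - 91, 0)/18197 = 32769/(-34804) + 1/18197 = 32769*(-1/34804) + 1*(1/18197) = -2979/3164 + 1/18197 = -54205699/57575308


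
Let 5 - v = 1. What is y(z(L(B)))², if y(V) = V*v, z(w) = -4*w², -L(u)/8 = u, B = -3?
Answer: 84934656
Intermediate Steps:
L(u) = -8*u
v = 4 (v = 5 - 1*1 = 5 - 1 = 4)
y(V) = 4*V (y(V) = V*4 = 4*V)
y(z(L(B)))² = (4*(-4*(-8*(-3))²))² = (4*(-4*24²))² = (4*(-4*576))² = (4*(-2304))² = (-9216)² = 84934656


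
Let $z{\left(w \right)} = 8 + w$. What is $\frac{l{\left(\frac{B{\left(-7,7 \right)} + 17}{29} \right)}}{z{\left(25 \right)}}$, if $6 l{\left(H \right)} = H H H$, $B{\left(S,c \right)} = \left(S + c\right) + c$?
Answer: $\frac{768}{268279} \approx 0.0028627$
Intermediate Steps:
$B{\left(S,c \right)} = S + 2 c$
$l{\left(H \right)} = \frac{H^{3}}{6}$ ($l{\left(H \right)} = \frac{H H H}{6} = \frac{H^{2} H}{6} = \frac{H^{3}}{6}$)
$\frac{l{\left(\frac{B{\left(-7,7 \right)} + 17}{29} \right)}}{z{\left(25 \right)}} = \frac{\frac{1}{6} \left(\frac{\left(-7 + 2 \cdot 7\right) + 17}{29}\right)^{3}}{8 + 25} = \frac{\frac{1}{6} \left(\left(\left(-7 + 14\right) + 17\right) \frac{1}{29}\right)^{3}}{33} = \frac{\left(\left(7 + 17\right) \frac{1}{29}\right)^{3}}{6} \cdot \frac{1}{33} = \frac{\left(24 \cdot \frac{1}{29}\right)^{3}}{6} \cdot \frac{1}{33} = \frac{\left(\frac{24}{29}\right)^{3}}{6} \cdot \frac{1}{33} = \frac{1}{6} \cdot \frac{13824}{24389} \cdot \frac{1}{33} = \frac{2304}{24389} \cdot \frac{1}{33} = \frac{768}{268279}$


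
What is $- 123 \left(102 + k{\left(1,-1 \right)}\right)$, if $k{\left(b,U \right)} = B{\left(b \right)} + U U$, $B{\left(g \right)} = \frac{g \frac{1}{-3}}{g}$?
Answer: $-12628$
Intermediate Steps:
$B{\left(g \right)} = - \frac{1}{3}$ ($B{\left(g \right)} = \frac{g \left(- \frac{1}{3}\right)}{g} = \frac{\left(- \frac{1}{3}\right) g}{g} = - \frac{1}{3}$)
$k{\left(b,U \right)} = - \frac{1}{3} + U^{2}$ ($k{\left(b,U \right)} = - \frac{1}{3} + U U = - \frac{1}{3} + U^{2}$)
$- 123 \left(102 + k{\left(1,-1 \right)}\right) = - 123 \left(102 - \left(\frac{1}{3} - \left(-1\right)^{2}\right)\right) = - 123 \left(102 + \left(- \frac{1}{3} + 1\right)\right) = - 123 \left(102 + \frac{2}{3}\right) = \left(-123\right) \frac{308}{3} = -12628$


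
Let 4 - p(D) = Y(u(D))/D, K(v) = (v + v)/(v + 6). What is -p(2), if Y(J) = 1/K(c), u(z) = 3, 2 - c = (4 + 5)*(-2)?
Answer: -147/40 ≈ -3.6750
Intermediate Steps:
c = 20 (c = 2 - (4 + 5)*(-2) = 2 - 9*(-2) = 2 - 1*(-18) = 2 + 18 = 20)
K(v) = 2*v/(6 + v) (K(v) = (2*v)/(6 + v) = 2*v/(6 + v))
Y(J) = 13/20 (Y(J) = 1/(2*20/(6 + 20)) = 1/(2*20/26) = 1/(2*20*(1/26)) = 1/(20/13) = 1*(13/20) = 13/20)
p(D) = 4 - 13/(20*D)
-p(2) = -(4 - 13/20/2) = -(4 - 13/20*½) = -(4 - 13/40) = -1*147/40 = -147/40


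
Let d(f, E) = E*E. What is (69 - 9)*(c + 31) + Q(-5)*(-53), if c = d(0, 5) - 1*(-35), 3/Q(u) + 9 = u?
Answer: 76599/14 ≈ 5471.4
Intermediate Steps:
d(f, E) = E**2
Q(u) = 3/(-9 + u)
c = 60 (c = 5**2 - 1*(-35) = 25 + 35 = 60)
(69 - 9)*(c + 31) + Q(-5)*(-53) = (69 - 9)*(60 + 31) + (3/(-9 - 5))*(-53) = 60*91 + (3/(-14))*(-53) = 5460 + (3*(-1/14))*(-53) = 5460 - 3/14*(-53) = 5460 + 159/14 = 76599/14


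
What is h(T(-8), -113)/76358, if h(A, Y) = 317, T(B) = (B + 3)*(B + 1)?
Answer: 317/76358 ≈ 0.0041515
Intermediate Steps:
T(B) = (1 + B)*(3 + B) (T(B) = (3 + B)*(1 + B) = (1 + B)*(3 + B))
h(T(-8), -113)/76358 = 317/76358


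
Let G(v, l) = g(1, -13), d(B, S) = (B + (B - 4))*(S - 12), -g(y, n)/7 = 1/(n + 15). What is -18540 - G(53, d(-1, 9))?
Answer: -37073/2 ≈ -18537.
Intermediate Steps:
g(y, n) = -7/(15 + n) (g(y, n) = -7/(n + 15) = -7/(15 + n))
d(B, S) = (-12 + S)*(-4 + 2*B) (d(B, S) = (B + (-4 + B))*(-12 + S) = (-4 + 2*B)*(-12 + S) = (-12 + S)*(-4 + 2*B))
G(v, l) = -7/2 (G(v, l) = -7/(15 - 13) = -7/2)
-18540 - G(53, d(-1, 9)) = -18540 - 1*(-7/2) = -18540 + 7/2 = -37073/2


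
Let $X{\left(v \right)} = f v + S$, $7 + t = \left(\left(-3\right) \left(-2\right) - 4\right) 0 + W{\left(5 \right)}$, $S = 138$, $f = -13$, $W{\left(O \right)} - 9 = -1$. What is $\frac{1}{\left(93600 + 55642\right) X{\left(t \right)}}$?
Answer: $\frac{1}{18655250} \approx 5.3604 \cdot 10^{-8}$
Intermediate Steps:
$W{\left(O \right)} = 8$ ($W{\left(O \right)} = 9 - 1 = 8$)
$t = 1$ ($t = -7 + \left(\left(\left(-3\right) \left(-2\right) - 4\right) 0 + 8\right) = -7 + \left(\left(6 - 4\right) 0 + 8\right) = -7 + \left(2 \cdot 0 + 8\right) = -7 + \left(0 + 8\right) = -7 + 8 = 1$)
$X{\left(v \right)} = 138 - 13 v$ ($X{\left(v \right)} = - 13 v + 138 = 138 - 13 v$)
$\frac{1}{\left(93600 + 55642\right) X{\left(t \right)}} = \frac{1}{\left(93600 + 55642\right) \left(138 - 13\right)} = \frac{1}{149242 \left(138 - 13\right)} = \frac{1}{149242 \cdot 125} = \frac{1}{149242} \cdot \frac{1}{125} = \frac{1}{18655250}$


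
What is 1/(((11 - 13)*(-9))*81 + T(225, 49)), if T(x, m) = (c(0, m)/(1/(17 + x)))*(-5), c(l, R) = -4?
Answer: 1/6298 ≈ 0.00015878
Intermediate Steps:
T(x, m) = 340 + 20*x (T(x, m) = -(68 + 4*x)*(-5) = -4*(17 + x)*(-5) = (-68 - 4*x)*(-5) = 340 + 20*x)
1/(((11 - 13)*(-9))*81 + T(225, 49)) = 1/(((11 - 13)*(-9))*81 + (340 + 20*225)) = 1/(-2*(-9)*81 + (340 + 4500)) = 1/(18*81 + 4840) = 1/(1458 + 4840) = 1/6298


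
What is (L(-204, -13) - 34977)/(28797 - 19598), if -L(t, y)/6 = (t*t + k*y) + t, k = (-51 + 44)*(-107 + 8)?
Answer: -229395/9199 ≈ -24.937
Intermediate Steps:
k = 693 (k = -7*(-99) = 693)
L(t, y) = -4158*y - 6*t - 6*t**2 (L(t, y) = -6*((t*t + 693*y) + t) = -6*((t**2 + 693*y) + t) = -6*(t + t**2 + 693*y) = -4158*y - 6*t - 6*t**2)
(L(-204, -13) - 34977)/(28797 - 19598) = ((-4158*(-13) - 6*(-204) - 6*(-204)**2) - 34977)/(28797 - 19598) = ((54054 + 1224 - 6*41616) - 34977)/9199 = ((54054 + 1224 - 249696) - 34977)*(1/9199) = (-194418 - 34977)*(1/9199) = -229395*1/9199 = -229395/9199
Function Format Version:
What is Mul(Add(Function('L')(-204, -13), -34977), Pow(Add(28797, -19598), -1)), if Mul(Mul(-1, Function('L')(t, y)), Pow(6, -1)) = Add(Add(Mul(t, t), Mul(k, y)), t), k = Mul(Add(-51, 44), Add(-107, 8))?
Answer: Rational(-229395, 9199) ≈ -24.937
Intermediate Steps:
k = 693 (k = Mul(-7, -99) = 693)
Function('L')(t, y) = Add(Mul(-4158, y), Mul(-6, t), Mul(-6, Pow(t, 2))) (Function('L')(t, y) = Mul(-6, Add(Add(Mul(t, t), Mul(693, y)), t)) = Mul(-6, Add(Add(Pow(t, 2), Mul(693, y)), t)) = Mul(-6, Add(t, Pow(t, 2), Mul(693, y))) = Add(Mul(-4158, y), Mul(-6, t), Mul(-6, Pow(t, 2))))
Mul(Add(Function('L')(-204, -13), -34977), Pow(Add(28797, -19598), -1)) = Mul(Add(Add(Mul(-4158, -13), Mul(-6, -204), Mul(-6, Pow(-204, 2))), -34977), Pow(Add(28797, -19598), -1)) = Mul(Add(Add(54054, 1224, Mul(-6, 41616)), -34977), Pow(9199, -1)) = Mul(Add(Add(54054, 1224, -249696), -34977), Rational(1, 9199)) = Mul(Add(-194418, -34977), Rational(1, 9199)) = Mul(-229395, Rational(1, 9199)) = Rational(-229395, 9199)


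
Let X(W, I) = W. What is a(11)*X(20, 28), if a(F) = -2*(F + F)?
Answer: -880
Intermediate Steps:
a(F) = -4*F
a(11)*X(20, 28) = -4*11*20 = -44*20 = -880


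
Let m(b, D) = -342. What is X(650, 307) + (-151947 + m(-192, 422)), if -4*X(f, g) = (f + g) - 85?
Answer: -152507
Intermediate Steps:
X(f, g) = 85/4 - f/4 - g/4 (X(f, g) = -((f + g) - 85)/4 = -(-85 + f + g)/4 = 85/4 - f/4 - g/4)
X(650, 307) + (-151947 + m(-192, 422)) = (85/4 - ¼*650 - ¼*307) + (-151947 - 342) = (85/4 - 325/2 - 307/4) - 152289 = -218 - 152289 = -152507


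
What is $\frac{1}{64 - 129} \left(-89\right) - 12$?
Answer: $- \frac{691}{65} \approx -10.631$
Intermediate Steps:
$\frac{1}{64 - 129} \left(-89\right) - 12 = \frac{1}{-65} \left(-89\right) - 12 = \left(- \frac{1}{65}\right) \left(-89\right) - 12 = \frac{89}{65} - 12 = - \frac{691}{65}$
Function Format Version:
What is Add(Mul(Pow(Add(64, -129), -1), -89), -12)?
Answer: Rational(-691, 65) ≈ -10.631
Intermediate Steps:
Add(Mul(Pow(Add(64, -129), -1), -89), -12) = Add(Mul(Pow(-65, -1), -89), -12) = Add(Mul(Rational(-1, 65), -89), -12) = Add(Rational(89, 65), -12) = Rational(-691, 65)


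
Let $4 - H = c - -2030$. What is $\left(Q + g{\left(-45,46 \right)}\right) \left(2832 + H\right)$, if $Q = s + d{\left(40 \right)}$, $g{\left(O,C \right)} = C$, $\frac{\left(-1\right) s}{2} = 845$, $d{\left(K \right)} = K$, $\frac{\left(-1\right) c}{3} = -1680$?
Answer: $6791336$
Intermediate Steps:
$c = 5040$ ($c = \left(-3\right) \left(-1680\right) = 5040$)
$s = -1690$ ($s = \left(-2\right) 845 = -1690$)
$Q = -1650$ ($Q = -1690 + 40 = -1650$)
$H = -7066$ ($H = 4 - \left(5040 - -2030\right) = 4 - \left(5040 + 2030\right) = 4 - 7070 = -7066$)
$\left(Q + g{\left(-45,46 \right)}\right) \left(2832 + H\right) = \left(-1650 + 46\right) \left(2832 - 7066\right) = \left(-1604\right) \left(-4234\right) = 6791336$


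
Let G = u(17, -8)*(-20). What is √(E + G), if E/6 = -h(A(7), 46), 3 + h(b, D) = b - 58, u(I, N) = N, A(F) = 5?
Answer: 4*√31 ≈ 22.271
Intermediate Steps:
h(b, D) = -61 + b (h(b, D) = -3 + (b - 58) = -3 + (-58 + b) = -61 + b)
G = 160 (G = -8*(-20) = 160)
E = 336 (E = 6*(-(-61 + 5)) = 6*(-1*(-56)) = 6*56 = 336)
√(E + G) = √(336 + 160) = √496 = 4*√31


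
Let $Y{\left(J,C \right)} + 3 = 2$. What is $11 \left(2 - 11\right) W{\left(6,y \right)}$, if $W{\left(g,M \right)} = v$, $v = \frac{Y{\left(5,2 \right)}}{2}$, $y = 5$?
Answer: $\frac{99}{2} \approx 49.5$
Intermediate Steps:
$Y{\left(J,C \right)} = -1$ ($Y{\left(J,C \right)} = -3 + 2 = -1$)
$v = - \frac{1}{2} \approx -0.5$
$W{\left(g,M \right)} = - \frac{1}{2}$
$11 \left(2 - 11\right) W{\left(6,y \right)} = 11 \left(2 - 11\right) \left(- \frac{1}{2}\right) = 11 \left(-9\right) \left(- \frac{1}{2}\right) = \left(-99\right) \left(- \frac{1}{2}\right) = \frac{99}{2}$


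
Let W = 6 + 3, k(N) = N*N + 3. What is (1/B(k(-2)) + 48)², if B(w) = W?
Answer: 187489/81 ≈ 2314.7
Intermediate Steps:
k(N) = 3 + N² (k(N) = N² + 3 = 3 + N²)
W = 9
B(w) = 9
(1/B(k(-2)) + 48)² = (1/9 + 48)² = (⅑ + 48)² = (433/9)² = 187489/81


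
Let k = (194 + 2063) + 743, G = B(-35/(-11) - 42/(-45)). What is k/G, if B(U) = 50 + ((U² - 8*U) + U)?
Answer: 40837500/519023 ≈ 78.682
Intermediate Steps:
B(U) = 50 + U² - 7*U (B(U) = 50 + (U² - 7*U) = 50 + U² - 7*U)
G = 1038046/27225 (G = 50 + (-35/(-11) - 42/(-45))² - 7*(-35/(-11) - 42/(-45)) = 50 + (-35*(-1/11) - 42*(-1/45))² - 7*(-35*(-1/11) - 42*(-1/45)) = 50 + (35/11 + 14/15)² - 7*(35/11 + 14/15) = 50 + (679/165)² - 7*679/165 = 50 + 461041/27225 - 4753/165 = 1038046/27225 ≈ 38.128)
k = 3000 (k = 2257 + 743 = 3000)
k/G = 3000/(1038046/27225) = 3000*(27225/1038046) = 40837500/519023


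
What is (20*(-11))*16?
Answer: -3520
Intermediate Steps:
(20*(-11))*16 = -220*16 = -3520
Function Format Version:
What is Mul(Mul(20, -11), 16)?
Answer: -3520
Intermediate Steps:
Mul(Mul(20, -11), 16) = Mul(-220, 16) = -3520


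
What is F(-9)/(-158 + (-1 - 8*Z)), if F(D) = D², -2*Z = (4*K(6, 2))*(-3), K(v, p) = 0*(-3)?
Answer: -27/53 ≈ -0.50943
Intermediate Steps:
K(v, p) = 0
Z = 0 (Z = -4*0*(-3)/2 = -0*(-3) = -½*0 = 0)
F(-9)/(-158 + (-1 - 8*Z)) = (-9)²/(-158 + (-1 - 8*0)) = 81/(-158 + (-1 + 0)) = 81/(-158 - 1) = 81/(-159) = 81*(-1/159) = -27/53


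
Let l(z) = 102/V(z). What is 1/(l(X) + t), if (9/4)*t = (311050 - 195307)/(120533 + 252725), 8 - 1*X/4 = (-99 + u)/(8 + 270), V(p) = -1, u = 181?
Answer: -559887/57031312 ≈ -0.0098172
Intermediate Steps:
X = 4284/139 (X = 32 - 4*(-99 + 181)/(8 + 270) = 32 - 328/278 = 32 - 4*41/139 = 32 - 164/139 = 4284/139 ≈ 30.820)
l(z) = -102 (l(z) = 102/(-1) = 102*(-1) = -102)
t = 77162/559887 (t = 4*((311050 - 195307)/(120533 + 252725))/9 = 4*(115743/373258)/9 = 4*(115743*(1/373258))/9 = (4/9)*(115743/373258) = 77162/559887 ≈ 0.13782)
1/(l(X) + t) = 1/(-102 + 77162/559887) = 1/(-57031312/559887) = -559887/57031312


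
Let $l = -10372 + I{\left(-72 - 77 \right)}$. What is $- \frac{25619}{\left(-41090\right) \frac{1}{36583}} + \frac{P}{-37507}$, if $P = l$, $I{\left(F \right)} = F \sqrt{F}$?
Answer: $\frac{35152732112119}{1541162630} + \frac{149 i \sqrt{149}}{37507} \approx 22809.0 + 0.048492 i$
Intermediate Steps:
$I{\left(F \right)} = F^{\frac{3}{2}}$
$l = -10372 - 149 i \sqrt{149}$ ($l = -10372 + \left(-72 - 77\right)^{\frac{3}{2}} = -10372 + \left(-149\right)^{\frac{3}{2}} = -10372 - 149 i \sqrt{149} \approx -10372.0 - 1818.8 i$)
$P = -10372 - 149 i \sqrt{149} \approx -10372.0 - 1818.8 i$
$- \frac{25619}{\left(-41090\right) \frac{1}{36583}} + \frac{P}{-37507} = - \frac{25619}{\left(-41090\right) \frac{1}{36583}} + \frac{-10372 - 149 i \sqrt{149}}{-37507} = - \frac{25619}{\left(-41090\right) \frac{1}{36583}} + \left(-10372 - 149 i \sqrt{149}\right) \left(- \frac{1}{37507}\right) = - \frac{25619}{- \frac{41090}{36583}} + \left(\frac{10372}{37507} + \frac{149 i \sqrt{149}}{37507}\right) = \left(-25619\right) \left(- \frac{36583}{41090}\right) + \left(\frac{10372}{37507} + \frac{149 i \sqrt{149}}{37507}\right) = \frac{937219877}{41090} + \left(\frac{10372}{37507} + \frac{149 i \sqrt{149}}{37507}\right) = \frac{35152732112119}{1541162630} + \frac{149 i \sqrt{149}}{37507}$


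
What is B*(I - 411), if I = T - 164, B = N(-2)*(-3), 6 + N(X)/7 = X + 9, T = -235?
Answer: 17010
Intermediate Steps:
N(X) = 21 + 7*X (N(X) = -42 + 7*(X + 9) = -42 + 7*(9 + X) = -42 + (63 + 7*X) = 21 + 7*X)
B = -21 (B = (21 + 7*(-2))*(-3) = (21 - 14)*(-3) = 7*(-3) = -21)
I = -399 (I = -235 - 164 = -399)
B*(I - 411) = -21*(-399 - 411) = -21*(-810) = 17010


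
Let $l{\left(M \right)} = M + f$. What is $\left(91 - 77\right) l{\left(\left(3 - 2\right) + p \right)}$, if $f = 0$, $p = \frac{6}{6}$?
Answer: $28$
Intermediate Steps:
$p = 1$ ($p = 6 \cdot \frac{1}{6} = 1$)
$l{\left(M \right)} = M$ ($l{\left(M \right)} = M + 0 = M$)
$\left(91 - 77\right) l{\left(\left(3 - 2\right) + p \right)} = \left(91 - 77\right) \left(\left(3 - 2\right) + 1\right) = 14 \left(1 + 1\right) = 14 \cdot 2 = 28$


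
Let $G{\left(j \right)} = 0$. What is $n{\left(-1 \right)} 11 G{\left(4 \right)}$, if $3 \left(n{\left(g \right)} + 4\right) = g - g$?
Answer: $0$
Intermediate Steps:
$n{\left(g \right)} = -4$ ($n{\left(g \right)} = -4 + \frac{g - g}{3} = -4 + \frac{1}{3} \cdot 0 = -4 + 0 = -4$)
$n{\left(-1 \right)} 11 G{\left(4 \right)} = \left(-4\right) 11 \cdot 0 = \left(-44\right) 0 = 0$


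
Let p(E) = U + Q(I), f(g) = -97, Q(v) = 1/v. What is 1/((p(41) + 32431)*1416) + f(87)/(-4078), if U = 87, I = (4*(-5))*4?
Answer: 44664146971/1877734278834 ≈ 0.023786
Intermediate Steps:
I = -80 (I = -20*4 = -80)
p(E) = 6959/80 (p(E) = 87 + 1/(-80) = 87 - 1/80 = 6959/80)
1/((p(41) + 32431)*1416) + f(87)/(-4078) = 1/((6959/80 + 32431)*1416) - 97/(-4078) = (1/1416)/(2601439/80) - 97*(-1/4078) = (80/2601439)*(1/1416) + 97/4078 = 10/460454703 + 97/4078 = 44664146971/1877734278834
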